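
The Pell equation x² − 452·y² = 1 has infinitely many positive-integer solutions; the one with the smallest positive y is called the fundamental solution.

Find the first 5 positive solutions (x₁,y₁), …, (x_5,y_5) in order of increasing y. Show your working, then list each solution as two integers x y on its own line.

1204353 56648
2900932297217 136448377488
6987493029899166849 328664025545553880
16830816386073401651890177 791655010315592455701792
40540488414026331506287881514113 1906864173276900777578095047272

√452 = [21; 3,1,5,3,10,3,5,1,3,42, …], period ℓ=10 (even) → k=9
k=0  a_k=21  p_k/q_k = 21/1
k=1  a_k=3  p_k/q_k = 64/3
…
k=3  a_k=5  p_k/q_k = 489/23
k=4  a_k=3  p_k/q_k = 1552/73
…
k=8  a_k=1  p_k/q_k = 313483/14745
k=9  a_k=3  p_k/q_k = 1204353/56648
(x₁, y₁) = (1204353, 56648);  1204353² − 452·56648² = 1 ✓
k=2:  x_2 = 1204353·1204353+452·56648·56648 = 2900932297217,  y_2 = 1204353·56648+56648·1204353 = 136448377488
k=3:  x_3 = 1204353·2900932297217+452·56648·136448377488 = 6987493029899166849,  y_3 = 1204353·136448377488+56648·2900932297217 = 328664025545553880
k=4:  x_4 = 1204353·6987493029899166849+452·56648·328664025545553880 = 16830816386073401651890177,  y_4 = 1204353·328664025545553880+56648·6987493029899166849 = 791655010315592455701792
k=5:  x_5 = 1204353·16830816386073401651890177+452·56648·791655010315592455701792 = 40540488414026331506287881514113,  y_5 = 1204353·791655010315592455701792+56648·16830816386073401651890177 = 1906864173276900777578095047272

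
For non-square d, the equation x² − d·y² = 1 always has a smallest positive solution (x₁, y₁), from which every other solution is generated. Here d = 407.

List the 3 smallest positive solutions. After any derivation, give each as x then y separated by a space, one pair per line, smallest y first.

d=407: √d = [20; 5,1,2,1,5,40] (ℓ=6, even), read p_5/q_5
step 0: (20, 1)  from 20·(1,0) + (0,1)
…
step 4: (464, 23)  from 1·(343,17) + (121,6)
step 5: (2663, 132)  from 5·(464,23) + (343,17)
(x₁, y₁) = (2663, 132);  2663² − 407·132² = 1 ✓
(2663+132√407)^2 = 14183137 + 703032√407
(2663+132√407)^3 = 75539384999 + 3744348300√407

2663 132
14183137 703032
75539384999 3744348300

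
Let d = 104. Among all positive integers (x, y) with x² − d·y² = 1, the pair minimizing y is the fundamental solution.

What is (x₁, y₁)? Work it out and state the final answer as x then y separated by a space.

√104 → a₀=10, period (5,20); ℓ=2 even so k=1
k=0  a_k=10  p_k/q_k = 10/1
k=1  a_k=5  p_k/q_k = 51/5
fundamental: x₁=51, y₁=5  (since 2601 − 104·25 = 1)

51 5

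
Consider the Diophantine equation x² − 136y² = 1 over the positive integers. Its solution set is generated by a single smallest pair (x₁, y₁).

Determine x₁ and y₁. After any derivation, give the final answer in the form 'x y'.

√136 = [11; 1,1,1,22, …], period ℓ=4 (even) → k=3
k=0  a_k=11  p_k/q_k = 11/1
k=1  a_k=1  p_k/q_k = 12/1
k=2  a_k=1  p_k/q_k = 23/2
k=3  a_k=1  p_k/q_k = 35/3
fundamental: x₁=35, y₁=3  (since 1225 − 136·9 = 1)

35 3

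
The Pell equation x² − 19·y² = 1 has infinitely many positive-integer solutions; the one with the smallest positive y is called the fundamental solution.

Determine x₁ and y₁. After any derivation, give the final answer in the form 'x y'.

[4; 2,1,3,1,2,8] for √19; ℓ=6 ⇒ convergent index 5
i=0: a=4 ⇒ p=4, q=1
i=1: a=2 ⇒ p=9, q=2
…
i=3: a=3 ⇒ p=48, q=11
i=4: a=1 ⇒ p=61, q=14
i=5: a=2 ⇒ p=170, q=39
→ (170, 39).  Check: 170²=28900, 19·39²=28899, difference 1.

170 39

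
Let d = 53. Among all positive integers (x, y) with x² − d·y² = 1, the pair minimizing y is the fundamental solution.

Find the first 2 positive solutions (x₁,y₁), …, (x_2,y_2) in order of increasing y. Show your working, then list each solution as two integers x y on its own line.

66249 9100
8777860001 1205731800

√53 → a₀=7, period (3,1,1,3,14); ℓ=5 odd so k=9
k=0  a_k=7  p_k/q_k = 7/1
…
k=3  a_k=1  p_k/q_k = 51/7
…
k=7  a_k=1  p_k/q_k = 10578/1453
k=8  a_k=1  p_k/q_k = 18557/2549
k=9  a_k=3  p_k/q_k = 66249/9100
→ (66249, 9100).  Check: 66249²=4388930001, 53·9100²=4388930000, difference 1.
k=2:  x_2 = 66249·66249+53·9100·9100 = 8777860001,  y_2 = 66249·9100+9100·66249 = 1205731800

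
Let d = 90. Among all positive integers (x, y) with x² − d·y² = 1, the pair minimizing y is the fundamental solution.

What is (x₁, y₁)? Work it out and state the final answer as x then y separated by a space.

19 2

d=90: √d = [9; 2,18] (ℓ=2, even), read p_1/q_1
step 0: (9, 1)  from 9·(1,0) + (0,1)
step 1: (19, 2)  from 2·(9,1) + (1,0)
→ (19, 2).  Check: 19²=361, 90·2²=360, difference 1.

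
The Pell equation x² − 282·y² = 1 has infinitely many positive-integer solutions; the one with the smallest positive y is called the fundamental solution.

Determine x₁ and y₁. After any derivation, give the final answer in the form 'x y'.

2351 140

d=282: √d = [16; 1,3,1,4,1,3,1,32] (ℓ=8, even), read p_7/q_7
k=0  a_k=16  p_k/q_k = 16/1
…
k=2  a_k=3  p_k/q_k = 67/4
k=3  a_k=1  p_k/q_k = 84/5
k=4  a_k=4  p_k/q_k = 403/24
k=5  a_k=1  p_k/q_k = 487/29
k=6  a_k=3  p_k/q_k = 1864/111
k=7  a_k=1  p_k/q_k = 2351/140
fundamental: x₁=2351, y₁=140  (since 5527201 − 282·19600 = 1)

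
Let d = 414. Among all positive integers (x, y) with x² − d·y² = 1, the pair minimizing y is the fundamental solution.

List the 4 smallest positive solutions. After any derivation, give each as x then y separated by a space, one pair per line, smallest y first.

√414 = [20; 2,1,7,2,7,1,2,40, …], period ℓ=8 (even) → k=7
k=0  a_k=20  p_k/q_k = 20/1
…
k=2  a_k=1  p_k/q_k = 61/3
…
k=4  a_k=2  p_k/q_k = 997/49
…
k=6  a_k=1  p_k/q_k = 8444/415
k=7  a_k=2  p_k/q_k = 24335/1196
fundamental: x₁=24335, y₁=1196  (since 592192225 − 414·1430416 = 1)
k=2:  x_2 = 24335·24335+414·1196·1196 = 1184384449,  y_2 = 24335·1196+1196·24335 = 58209320
k=3:  x_3 = 24335·1184384449+414·1196·58209320 = 57643991108495,  y_3 = 24335·58209320+1196·1184384449 = 2833047603204
k=4:  x_4 = 24335·57643991108495+414·1196·2833047603204 = 2805533046066067201,  y_4 = 24335·2833047603204+1196·57643991108495 = 137884426789729360

24335 1196
1184384449 58209320
57643991108495 2833047603204
2805533046066067201 137884426789729360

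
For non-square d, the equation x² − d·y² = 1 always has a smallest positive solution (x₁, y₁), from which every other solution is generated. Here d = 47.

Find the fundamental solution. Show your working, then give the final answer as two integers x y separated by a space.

48 7

[6; 1,5,1,12] for √47; ℓ=4 ⇒ convergent index 3
a_0=6:  p_0=6·1+0=6,  q_0=6·0+1=1
…
a_2=5:  p_2=5·7+6=41,  q_2=5·1+1=6
a_3=1:  p_3=1·41+7=48,  q_3=1·6+1=7
fundamental: x₁=48, y₁=7  (since 2304 − 47·49 = 1)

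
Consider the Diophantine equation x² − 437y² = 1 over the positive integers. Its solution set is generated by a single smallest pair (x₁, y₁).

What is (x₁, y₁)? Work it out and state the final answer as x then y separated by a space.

d=437: √d = [20; 1,9,2,9,1,40] (ℓ=6, even), read p_5/q_5
i=0: a=20 ⇒ p=20, q=1
i=1: a=1 ⇒ p=21, q=1
…
i=3: a=2 ⇒ p=439, q=21
i=4: a=9 ⇒ p=4160, q=199
i=5: a=1 ⇒ p=4599, q=220
→ (4599, 220).  Check: 4599²=21150801, 437·220²=21150800, difference 1.

4599 220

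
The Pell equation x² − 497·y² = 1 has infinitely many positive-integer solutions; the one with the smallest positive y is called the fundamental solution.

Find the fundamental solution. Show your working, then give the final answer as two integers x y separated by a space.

d=497: √d = [22; 3,2,2,5,6,5,2,2,3,44] (ℓ=10, even), read p_9/q_9
i=0: a=22 ⇒ p=22, q=1
…
i=3: a=2 ⇒ p=379, q=17
i=4: a=5 ⇒ p=2051, q=92
…
i=7: a=2 ⇒ p=143637, q=6443
i=8: a=2 ⇒ p=352750, q=15823
i=9: a=3 ⇒ p=1201887, q=53912
fundamental: x₁=1201887, y₁=53912  (since 1444532360769 − 497·2906503744 = 1)

1201887 53912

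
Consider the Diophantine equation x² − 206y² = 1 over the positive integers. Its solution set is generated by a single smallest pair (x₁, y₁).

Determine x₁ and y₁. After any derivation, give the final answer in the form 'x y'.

59535 4148

√206 = [14; 2,1,5,14,5,1,2,28, …], period ℓ=8 (even) → k=7
i=0: a=14 ⇒ p=14, q=1
i=1: a=2 ⇒ p=29, q=2
…
i=3: a=5 ⇒ p=244, q=17
i=4: a=14 ⇒ p=3459, q=241
i=5: a=5 ⇒ p=17539, q=1222
i=6: a=1 ⇒ p=20998, q=1463
i=7: a=2 ⇒ p=59535, q=4148
→ (59535, 4148).  Check: 59535²=3544416225, 206·4148²=3544416224, difference 1.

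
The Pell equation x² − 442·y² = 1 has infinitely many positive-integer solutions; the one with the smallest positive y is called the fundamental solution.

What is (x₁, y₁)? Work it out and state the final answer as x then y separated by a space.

√442 = [21; 42, …], period ℓ=1 (odd) → k=1
step 0: (21, 1)  from 21·(1,0) + (0,1)
step 1: (883, 42)  from 42·(21,1) + (1,0)
→ (883, 42).  Check: 883²=779689, 442·42²=779688, difference 1.

883 42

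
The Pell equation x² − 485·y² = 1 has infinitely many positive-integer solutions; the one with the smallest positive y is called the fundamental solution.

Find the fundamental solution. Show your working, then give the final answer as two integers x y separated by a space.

969 44

√485 → a₀=22, period (44); ℓ=1 odd so k=1
k=0  a_k=22  p_k/q_k = 22/1
k=1  a_k=44  p_k/q_k = 969/44
(x₁, y₁) = (969, 44);  969² − 485·44² = 1 ✓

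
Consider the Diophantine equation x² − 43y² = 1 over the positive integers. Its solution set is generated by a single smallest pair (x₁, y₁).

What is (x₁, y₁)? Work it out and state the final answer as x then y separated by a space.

[6; 1,1,3,1,5,1,3,1,1,12] for √43; ℓ=10 ⇒ convergent index 9
k=0  a_k=6  p_k/q_k = 6/1
k=1  a_k=1  p_k/q_k = 7/1
k=2  a_k=1  p_k/q_k = 13/2
…
k=5  a_k=5  p_k/q_k = 341/52
k=6  a_k=1  p_k/q_k = 400/61
…
k=8  a_k=1  p_k/q_k = 1941/296
k=9  a_k=1  p_k/q_k = 3482/531
(x₁, y₁) = (3482, 531);  3482² − 43·531² = 1 ✓

3482 531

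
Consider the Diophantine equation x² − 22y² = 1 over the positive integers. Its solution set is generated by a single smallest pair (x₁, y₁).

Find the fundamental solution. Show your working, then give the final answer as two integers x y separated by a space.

197 42

[4; 1,2,4,2,1,8] for √22; ℓ=6 ⇒ convergent index 5
i=0: a=4 ⇒ p=4, q=1
…
i=2: a=2 ⇒ p=14, q=3
i=3: a=4 ⇒ p=61, q=13
i=4: a=2 ⇒ p=136, q=29
i=5: a=1 ⇒ p=197, q=42
→ (197, 42).  Check: 197²=38809, 22·42²=38808, difference 1.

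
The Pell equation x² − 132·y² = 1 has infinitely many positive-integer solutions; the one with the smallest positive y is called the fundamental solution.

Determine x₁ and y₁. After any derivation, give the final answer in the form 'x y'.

[11; 2,22] for √132; ℓ=2 ⇒ convergent index 1
step 0: (11, 1)  from 11·(1,0) + (0,1)
step 1: (23, 2)  from 2·(11,1) + (1,0)
fundamental: x₁=23, y₁=2  (since 529 − 132·4 = 1)

23 2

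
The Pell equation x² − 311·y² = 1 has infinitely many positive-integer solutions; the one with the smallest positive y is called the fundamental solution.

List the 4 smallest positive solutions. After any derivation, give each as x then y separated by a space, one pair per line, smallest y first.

16883880 957397
570130807708799 32329152120720
19252040283316857636360 1091683049815963029803
650098275797375082487964044801 36863691222253451430108430560

d=311: √d = [17; 1,1,1,2,1,…,1,1,34] (ℓ=16, even), read p_15/q_15
step 0: (17, 1)  from 17·(1,0) + (0,1)
step 1: (18, 1)  from 1·(17,1) + (1,0)
step 2: (35, 2)  from 1·(18,1) + (17,1)
…
step 11: (1594239, 90401)  from 1·(1376656,78063) + (217583,12338)
…
step 14: (10724507, 608131)  from 1·(6159373,349266) + (4565134,258865)
step 15: (16883880, 957397)  from 1·(10724507,608131) + (6159373,349266)
(x₁, y₁) = (16883880, 957397);  16883880² − 311·957397² = 1 ✓
k=2:  x_2 = 16883880·16883880+311·957397·957397 = 570130807708799,  y_2 = 16883880·957397+957397·16883880 = 32329152120720
k=3:  x_3 = 16883880·570130807708799+311·957397·32329152120720 = 19252040283316857636360,  y_3 = 16883880·32329152120720+957397·570130807708799 = 1091683049815963029803
k=4:  x_4 = 16883880·19252040283316857636360+311·957397·1091683049815963029803 = 650098275797375082487964044801,  y_4 = 16883880·1091683049815963029803+957397·19252040283316857636360 = 36863691222253451430108430560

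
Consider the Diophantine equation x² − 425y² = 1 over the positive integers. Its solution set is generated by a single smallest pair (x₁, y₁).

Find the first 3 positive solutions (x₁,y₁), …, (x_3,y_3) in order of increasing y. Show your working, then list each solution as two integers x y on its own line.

143649 6968
41270070401 2001892464
11856808685922849 575139701115304

[20; 1,1,1,1,1,1,40] for √425; ℓ=7 ⇒ convergent index 13
step 0: (20, 1)  from 20·(1,0) + (0,1)
step 1: (21, 1)  from 1·(20,1) + (1,0)
step 2: (41, 2)  from 1·(21,1) + (20,1)
…
step 5: (165, 8)  from 1·(103,5) + (62,3)
step 6: (268, 13)  from 1·(165,8) + (103,5)
step 7: (10885, 528)  from 40·(268,13) + (165,8)
step 8: (11153, 541)  from 1·(10885,528) + (268,13)
step 9: (22038, 1069)  from 1·(11153,541) + (10885,528)
…
step 11: (55229, 2679)  from 1·(33191,1610) + (22038,1069)
step 12: (88420, 4289)  from 1·(55229,2679) + (33191,1610)
step 13: (143649, 6968)  from 1·(88420,4289) + (55229,2679)
fundamental: x₁=143649, y₁=6968  (since 20635035201 − 425·48553024 = 1)
n=2: (143649,6968)∘(143649,6968) = (143649·143649+425·6968·6968, 143649·6968+6968·143649) = (41270070401,2001892464)
n=3: (41270070401,2001892464)∘(143649,6968) = (143649·41270070401+425·6968·2001892464, 143649·2001892464+6968·41270070401) = (11856808685922849,575139701115304)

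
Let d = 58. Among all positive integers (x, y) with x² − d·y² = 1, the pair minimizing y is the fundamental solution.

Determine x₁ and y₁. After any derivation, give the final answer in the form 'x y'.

19603 2574

[7; 1,1,1,1,1,1,14] for √58; ℓ=7 ⇒ convergent index 13
i=0: a=7 ⇒ p=7, q=1
i=1: a=1 ⇒ p=8, q=1
i=2: a=1 ⇒ p=15, q=2
i=3: a=1 ⇒ p=23, q=3
i=4: a=1 ⇒ p=38, q=5
i=5: a=1 ⇒ p=61, q=8
i=6: a=1 ⇒ p=99, q=13
…
i=8: a=1 ⇒ p=1546, q=203
i=9: a=1 ⇒ p=2993, q=393
i=10: a=1 ⇒ p=4539, q=596
i=11: a=1 ⇒ p=7532, q=989
i=12: a=1 ⇒ p=12071, q=1585
i=13: a=1 ⇒ p=19603, q=2574
(x₁, y₁) = (19603, 2574);  19603² − 58·2574² = 1 ✓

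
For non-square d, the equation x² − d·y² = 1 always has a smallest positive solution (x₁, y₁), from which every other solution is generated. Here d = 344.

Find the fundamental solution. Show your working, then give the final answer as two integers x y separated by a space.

10405 561

d=344: √d = [18; 1,1,4,1,3,1,4,1,1,36] (ℓ=10, even), read p_9/q_9
i=0: a=18 ⇒ p=18, q=1
i=1: a=1 ⇒ p=19, q=1
…
i=3: a=4 ⇒ p=167, q=9
…
i=5: a=3 ⇒ p=779, q=42
i=6: a=1 ⇒ p=983, q=53
i=7: a=4 ⇒ p=4711, q=254
i=8: a=1 ⇒ p=5694, q=307
i=9: a=1 ⇒ p=10405, q=561
→ (10405, 561).  Check: 10405²=108264025, 344·561²=108264024, difference 1.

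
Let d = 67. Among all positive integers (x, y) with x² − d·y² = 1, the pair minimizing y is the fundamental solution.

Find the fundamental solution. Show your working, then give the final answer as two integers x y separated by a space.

√67 → a₀=8, period (5,2,1,1,7,1,1,2,5,16); ℓ=10 even so k=9
step 0: (8, 1)  from 8·(1,0) + (0,1)
…
step 2: (90, 11)  from 2·(41,5) + (8,1)
…
step 4: (221, 27)  from 1·(131,16) + (90,11)
step 5: (1678, 205)  from 7·(221,27) + (131,16)
step 6: (1899, 232)  from 1·(1678,205) + (221,27)
step 7: (3577, 437)  from 1·(1899,232) + (1678,205)
step 8: (9053, 1106)  from 2·(3577,437) + (1899,232)
step 9: (48842, 5967)  from 5·(9053,1106) + (3577,437)
(x₁, y₁) = (48842, 5967);  48842² − 67·5967² = 1 ✓

48842 5967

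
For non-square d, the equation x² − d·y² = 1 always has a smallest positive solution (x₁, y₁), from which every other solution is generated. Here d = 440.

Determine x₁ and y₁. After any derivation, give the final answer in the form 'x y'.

21 1

√440 → a₀=20, period (1,40); ℓ=2 even so k=1
i=0: a=20 ⇒ p=20, q=1
i=1: a=1 ⇒ p=21, q=1
(x₁, y₁) = (21, 1);  21² − 440·1² = 1 ✓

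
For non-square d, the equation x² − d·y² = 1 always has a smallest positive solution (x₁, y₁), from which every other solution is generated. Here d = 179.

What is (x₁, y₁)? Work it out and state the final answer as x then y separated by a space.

√179 = [13; 2,1,1,1,3,…,1,2,26, …], period ℓ=14 (even) → k=13
a_0=13:  p_0=13·1+0=13,  q_0=13·0+1=1
…
a_5=3:  p_5=3·107+67=388,  q_5=3·8+5=29
…
a_8=5:  p_8=5·26999+2047=137042,  q_8=5·2018+153=10243
…
a_10=1:  p_10=1·438125+137042=575167,  q_10=1·32747+10243=42990
a_11=1:  p_11=1·575167+438125=1013292,  q_11=1·42990+32747=75737
a_12=1:  p_12=1·1013292+575167=1588459,  q_12=1·75737+42990=118727
a_13=2:  p_13=2·1588459+1013292=4190210,  q_13=2·118727+75737=313191
fundamental: x₁=4190210, y₁=313191  (since 17557859844100 − 179·98088602481 = 1)

4190210 313191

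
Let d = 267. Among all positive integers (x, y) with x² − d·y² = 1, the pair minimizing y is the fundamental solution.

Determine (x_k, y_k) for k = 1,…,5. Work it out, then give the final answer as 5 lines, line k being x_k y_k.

2402 147
11539207 706188
55434348026 3392527005
266306596377697 16297699025832
1279336833564108362 78294142727569923

[16; 2,1,15,1,2,32] for √267; ℓ=6 ⇒ convergent index 5
a_0=16:  p_0=16·1+0=16,  q_0=16·0+1=1
…
a_3=15:  p_3=15·49+33=768,  q_3=15·3+2=47
a_4=1:  p_4=1·768+49=817,  q_4=1·47+3=50
a_5=2:  p_5=2·817+768=2402,  q_5=2·50+47=147
(x₁, y₁) = (2402, 147);  2402² − 267·147² = 1 ✓
(x_2, y_2) = (2402·2402 + 267·147·147, 2402·147 + 147·2402) = (11539207, 706188)
(x_3, y_3) = (2402·11539207 + 267·147·706188, 2402·706188 + 147·11539207) = (55434348026, 3392527005)
(x_4, y_4) = (2402·55434348026 + 267·147·3392527005, 2402·3392527005 + 147·55434348026) = (266306596377697, 16297699025832)
(x_5, y_5) = (2402·266306596377697 + 267·147·16297699025832, 2402·16297699025832 + 147·266306596377697) = (1279336833564108362, 78294142727569923)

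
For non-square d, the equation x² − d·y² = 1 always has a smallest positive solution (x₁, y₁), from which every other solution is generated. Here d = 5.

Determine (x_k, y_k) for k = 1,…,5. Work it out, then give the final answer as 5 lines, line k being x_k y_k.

d=5: √d = [2; 4] (ℓ=1, odd), read p_1/q_1
a_0=2:  p_0=2·1+0=2,  q_0=2·0+1=1
a_1=4:  p_1=4·2+1=9,  q_1=4·1+0=4
→ (9, 4).  Check: 9²=81, 5·4²=80, difference 1.
(x_2, y_2) = (9·9 + 5·4·4, 9·4 + 4·9) = (161, 72)
(x_3, y_3) = (9·161 + 5·4·72, 9·72 + 4·161) = (2889, 1292)
(x_4, y_4) = (9·2889 + 5·4·1292, 9·1292 + 4·2889) = (51841, 23184)
(x_5, y_5) = (9·51841 + 5·4·23184, 9·23184 + 4·51841) = (930249, 416020)

9 4
161 72
2889 1292
51841 23184
930249 416020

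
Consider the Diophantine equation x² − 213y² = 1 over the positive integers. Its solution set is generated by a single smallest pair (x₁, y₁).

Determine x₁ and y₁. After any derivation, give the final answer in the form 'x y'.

√213 → a₀=14, period (1,1,2,6,1,8,1,6,2,1,1,28); ℓ=12 even so k=11
step 0: (14, 1)  from 14·(1,0) + (0,1)
step 1: (15, 1)  from 1·(14,1) + (1,0)
step 2: (29, 2)  from 1·(15,1) + (14,1)
…
step 4: (467, 32)  from 6·(73,5) + (29,2)
step 5: (540, 37)  from 1·(467,32) + (73,5)
step 6: (4787, 328)  from 8·(540,37) + (467,32)
…
step 8: (36749, 2518)  from 6·(5327,365) + (4787,328)
…
step 10: (115574, 7919)  from 1·(78825,5401) + (36749,2518)
step 11: (194399, 13320)  from 1·(115574,7919) + (78825,5401)
(x₁, y₁) = (194399, 13320);  194399² − 213·13320² = 1 ✓

194399 13320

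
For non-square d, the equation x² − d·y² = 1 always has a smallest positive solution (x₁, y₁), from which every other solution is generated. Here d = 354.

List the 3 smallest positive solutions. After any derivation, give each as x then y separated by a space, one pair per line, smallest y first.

√354 = [18; 1,4,2,2,18,2,2,4,1,36, …], period ℓ=10 (even) → k=9
k=0  a_k=18  p_k/q_k = 18/1
…
k=7  a_k=2  p_k/q_k = 47771/2539
k=8  a_k=4  p_k/q_k = 210294/11177
k=9  a_k=1  p_k/q_k = 258065/13716
→ (258065, 13716).  Check: 258065²=66597544225, 354·13716²=66597544224, difference 1.
(258065+13716√354)^2 = 133195088449 + 7079239080√354
(258065+13716√354)^3 = 68745981000924305 + 3653807666346684√354

258065 13716
133195088449 7079239080
68745981000924305 3653807666346684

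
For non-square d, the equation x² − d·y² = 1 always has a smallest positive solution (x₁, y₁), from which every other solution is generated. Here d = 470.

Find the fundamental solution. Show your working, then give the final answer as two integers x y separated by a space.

√470 = [21; 1,2,8,2,1,42, …], period ℓ=6 (even) → k=5
i=0: a=21 ⇒ p=21, q=1
i=1: a=1 ⇒ p=22, q=1
i=2: a=2 ⇒ p=65, q=3
…
i=4: a=2 ⇒ p=1149, q=53
i=5: a=1 ⇒ p=1691, q=78
fundamental: x₁=1691, y₁=78  (since 2859481 − 470·6084 = 1)

1691 78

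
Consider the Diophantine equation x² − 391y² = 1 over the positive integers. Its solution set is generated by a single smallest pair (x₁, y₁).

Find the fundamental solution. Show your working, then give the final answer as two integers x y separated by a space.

7338680 371133

[19; 1,3,2,2,1,…,3,1,38] for √391; ℓ=16 ⇒ convergent index 15
i=0: a=19 ⇒ p=19, q=1
i=1: a=1 ⇒ p=20, q=1
i=2: a=3 ⇒ p=79, q=4
i=3: a=2 ⇒ p=178, q=9
i=4: a=2 ⇒ p=435, q=22
…
i=7: a=2 ⇒ p=2709, q=137
i=8: a=19 ⇒ p=52519, q=2656
…
i=10: a=1 ⇒ p=160266, q=8105
i=11: a=1 ⇒ p=268013, q=13554
i=12: a=2 ⇒ p=696292, q=35213
i=13: a=2 ⇒ p=1660597, q=83980
i=14: a=3 ⇒ p=5678083, q=287153
i=15: a=1 ⇒ p=7338680, q=371133
fundamental: x₁=7338680, y₁=371133  (since 53856224142400 − 391·137739703689 = 1)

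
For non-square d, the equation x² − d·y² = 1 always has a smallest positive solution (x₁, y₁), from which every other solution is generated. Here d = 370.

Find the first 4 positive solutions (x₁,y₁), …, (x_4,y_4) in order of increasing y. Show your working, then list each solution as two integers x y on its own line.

213859 11118
91471343761 4755368724
39123940210553539 2033956799880714
16734013458886067250241 869959934526623861928

√370 → a₀=19, period (4,4,38); ℓ=3 odd so k=5
i=0: a=19 ⇒ p=19, q=1
…
i=2: a=4 ⇒ p=327, q=17
i=3: a=38 ⇒ p=12503, q=650
i=4: a=4 ⇒ p=50339, q=2617
i=5: a=4 ⇒ p=213859, q=11118
→ (213859, 11118).  Check: 213859²=45735671881, 370·11118²=45735671880, difference 1.
n=2: (213859,11118)∘(213859,11118) = (213859·213859+370·11118·11118, 213859·11118+11118·213859) = (91471343761,4755368724)
n=3: (91471343761,4755368724)∘(213859,11118) = (213859·91471343761+370·11118·4755368724, 213859·4755368724+11118·91471343761) = (39123940210553539,2033956799880714)
n=4: (39123940210553539,2033956799880714)∘(213859,11118) = (213859·39123940210553539+370·11118·2033956799880714, 213859·2033956799880714+11118·39123940210553539) = (16734013458886067250241,869959934526623861928)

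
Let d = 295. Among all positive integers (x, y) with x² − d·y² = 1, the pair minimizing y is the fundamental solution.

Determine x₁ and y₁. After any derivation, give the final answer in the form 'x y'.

2024999 117900

√295 = [17; 5,1,2,3,2,6,2,3,2,1,5,34, …], period ℓ=12 (even) → k=11
i=0: a=17 ⇒ p=17, q=1
…
i=3: a=2 ⇒ p=292, q=17
i=4: a=3 ⇒ p=979, q=57
i=5: a=2 ⇒ p=2250, q=131
…
i=7: a=2 ⇒ p=31208, q=1817
i=8: a=3 ⇒ p=108103, q=6294
i=9: a=2 ⇒ p=247414, q=14405
i=10: a=1 ⇒ p=355517, q=20699
i=11: a=5 ⇒ p=2024999, q=117900
fundamental: x₁=2024999, y₁=117900  (since 4100620950001 − 295·13900410000 = 1)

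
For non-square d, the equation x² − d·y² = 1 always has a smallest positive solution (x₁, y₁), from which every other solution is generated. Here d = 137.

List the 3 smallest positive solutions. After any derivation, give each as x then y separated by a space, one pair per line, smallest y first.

6083073 519712
74007554246657 6322892069952
900386710067742990849 76925228065277725280

[11; 1,2,2,1,1,2,2,1,22] for √137; ℓ=9 ⇒ convergent index 17
k=0  a_k=11  p_k/q_k = 11/1
…
k=3  a_k=2  p_k/q_k = 82/7
…
k=5  a_k=1  p_k/q_k = 199/17
…
k=14  a_k=1  p_k/q_k = 694077/59299
…
k=16  a_k=2  p_k/q_k = 4286741/366241
k=17  a_k=1  p_k/q_k = 6083073/519712
fundamental: x₁=6083073, y₁=519712  (since 37003777123329 − 137·270100562944 = 1)
n=2: (6083073,519712)∘(6083073,519712) = (6083073·6083073+137·519712·519712, 6083073·519712+519712·6083073) = (74007554246657,6322892069952)
n=3: (74007554246657,6322892069952)∘(6083073,519712) = (6083073·74007554246657+137·519712·6322892069952, 6083073·6322892069952+519712·74007554246657) = (900386710067742990849,76925228065277725280)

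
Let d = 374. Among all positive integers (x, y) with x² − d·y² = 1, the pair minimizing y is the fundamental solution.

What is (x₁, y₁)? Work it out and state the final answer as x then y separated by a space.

d=374: √d = [19; 2,1,18,1,2,38] (ℓ=6, even), read p_5/q_5
i=0: a=19 ⇒ p=19, q=1
…
i=4: a=1 ⇒ p=1141, q=59
i=5: a=2 ⇒ p=3365, q=174
(x₁, y₁) = (3365, 174);  3365² − 374·174² = 1 ✓

3365 174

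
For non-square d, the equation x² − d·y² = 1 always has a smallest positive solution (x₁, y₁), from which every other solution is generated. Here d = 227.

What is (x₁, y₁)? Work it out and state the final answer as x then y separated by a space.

226 15

d=227: √d = [15; 15,30] (ℓ=2, even), read p_1/q_1
a_0=15:  p_0=15·1+0=15,  q_0=15·0+1=1
a_1=15:  p_1=15·15+1=226,  q_1=15·1+0=15
(x₁, y₁) = (226, 15);  226² − 227·15² = 1 ✓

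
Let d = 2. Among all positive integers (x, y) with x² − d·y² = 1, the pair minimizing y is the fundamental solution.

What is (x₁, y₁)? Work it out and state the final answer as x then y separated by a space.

3 2

√2 = [1; 2, …], period ℓ=1 (odd) → k=1
k=0  a_k=1  p_k/q_k = 1/1
k=1  a_k=2  p_k/q_k = 3/2
(x₁, y₁) = (3, 2);  3² − 2·2² = 1 ✓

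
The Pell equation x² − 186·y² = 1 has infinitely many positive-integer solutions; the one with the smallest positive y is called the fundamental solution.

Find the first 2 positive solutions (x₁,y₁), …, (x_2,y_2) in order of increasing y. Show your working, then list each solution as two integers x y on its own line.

d=186: √d = [13; 1,1,1,3,4,3,1,1,1,26] (ℓ=10, even), read p_9/q_9
i=0: a=13 ⇒ p=13, q=1
i=1: a=1 ⇒ p=14, q=1
i=2: a=1 ⇒ p=27, q=2
i=3: a=1 ⇒ p=41, q=3
…
i=5: a=4 ⇒ p=641, q=47
i=6: a=3 ⇒ p=2073, q=152
i=7: a=1 ⇒ p=2714, q=199
i=8: a=1 ⇒ p=4787, q=351
i=9: a=1 ⇒ p=7501, q=550
(x₁, y₁) = (7501, 550);  7501² − 186·550² = 1 ✓
(x_2, y_2) = (7501·7501 + 186·550·550, 7501·550 + 550·7501) = (112530001, 8251100)

7501 550
112530001 8251100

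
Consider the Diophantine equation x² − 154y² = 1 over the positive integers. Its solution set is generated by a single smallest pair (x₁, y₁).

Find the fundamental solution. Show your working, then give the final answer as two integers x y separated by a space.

d=154: √d = [12; 2,2,3,1,2,1,3,2,2,24] (ℓ=10, even), read p_9/q_9
step 0: (12, 1)  from 12·(1,0) + (0,1)
…
step 2: (62, 5)  from 2·(25,2) + (12,1)
step 3: (211, 17)  from 3·(62,5) + (25,2)
…
step 5: (757, 61)  from 2·(273,22) + (211,17)
step 6: (1030, 83)  from 1·(757,61) + (273,22)
step 7: (3847, 310)  from 3·(1030,83) + (757,61)
step 8: (8724, 703)  from 2·(3847,310) + (1030,83)
step 9: (21295, 1716)  from 2·(8724,703) + (3847,310)
fundamental: x₁=21295, y₁=1716  (since 453477025 − 154·2944656 = 1)

21295 1716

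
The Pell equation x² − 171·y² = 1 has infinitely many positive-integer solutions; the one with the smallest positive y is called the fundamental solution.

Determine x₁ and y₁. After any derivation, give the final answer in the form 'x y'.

170 13

d=171: √d = [13; 13,26] (ℓ=2, even), read p_1/q_1
k=0  a_k=13  p_k/q_k = 13/1
k=1  a_k=13  p_k/q_k = 170/13
(x₁, y₁) = (170, 13);  170² − 171·13² = 1 ✓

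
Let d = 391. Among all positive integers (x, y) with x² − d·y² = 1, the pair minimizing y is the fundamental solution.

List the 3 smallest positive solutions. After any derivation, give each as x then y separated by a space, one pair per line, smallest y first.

7338680 371133
107712448284799 5447252648880
1580934379957370111960 79951288138564985667

d=391: √d = [19; 1,3,2,2,1,…,3,1,38] (ℓ=16, even), read p_15/q_15
k=0  a_k=19  p_k/q_k = 19/1
k=1  a_k=1  p_k/q_k = 20/1
…
k=3  a_k=2  p_k/q_k = 178/9
k=4  a_k=2  p_k/q_k = 435/22
k=5  a_k=1  p_k/q_k = 613/31
k=6  a_k=1  p_k/q_k = 1048/53
k=7  a_k=2  p_k/q_k = 2709/137
k=8  a_k=19  p_k/q_k = 52519/2656
k=9  a_k=2  p_k/q_k = 107747/5449
k=10  a_k=1  p_k/q_k = 160266/8105
k=11  a_k=1  p_k/q_k = 268013/13554
…
k=14  a_k=3  p_k/q_k = 5678083/287153
k=15  a_k=1  p_k/q_k = 7338680/371133
→ (7338680, 371133).  Check: 7338680²=53856224142400, 391·371133²=53856224142399, difference 1.
n=2: (7338680,371133)∘(7338680,371133) = (7338680·7338680+391·371133·371133, 7338680·371133+371133·7338680) = (107712448284799,5447252648880)
n=3: (107712448284799,5447252648880)∘(7338680,371133) = (7338680·107712448284799+391·371133·5447252648880, 7338680·5447252648880+371133·107712448284799) = (1580934379957370111960,79951288138564985667)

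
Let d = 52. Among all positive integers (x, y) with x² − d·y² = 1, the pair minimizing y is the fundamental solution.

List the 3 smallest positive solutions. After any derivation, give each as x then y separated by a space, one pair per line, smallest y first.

d=52: √d = [7; 4,1,2,1,4,14] (ℓ=6, even), read p_5/q_5
k=0  a_k=7  p_k/q_k = 7/1
k=1  a_k=4  p_k/q_k = 29/4
k=2  a_k=1  p_k/q_k = 36/5
…
k=4  a_k=1  p_k/q_k = 137/19
k=5  a_k=4  p_k/q_k = 649/90
(x₁, y₁) = (649, 90);  649² − 52·90² = 1 ✓
k=2:  x_2 = 649·649+52·90·90 = 842401,  y_2 = 649·90+90·649 = 116820
k=3:  x_3 = 649·842401+52·90·116820 = 1093435849,  y_3 = 649·116820+90·842401 = 151632270

649 90
842401 116820
1093435849 151632270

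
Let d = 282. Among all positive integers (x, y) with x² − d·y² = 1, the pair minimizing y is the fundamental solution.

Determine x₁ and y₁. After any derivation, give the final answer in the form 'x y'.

2351 140

√282 = [16; 1,3,1,4,1,3,1,32, …], period ℓ=8 (even) → k=7
a_0=16:  p_0=16·1+0=16,  q_0=16·0+1=1
a_1=1:  p_1=1·16+1=17,  q_1=1·1+0=1
a_2=3:  p_2=3·17+16=67,  q_2=3·1+1=4
…
a_4=4:  p_4=4·84+67=403,  q_4=4·5+4=24
…
a_6=3:  p_6=3·487+403=1864,  q_6=3·29+24=111
a_7=1:  p_7=1·1864+487=2351,  q_7=1·111+29=140
→ (2351, 140).  Check: 2351²=5527201, 282·140²=5527200, difference 1.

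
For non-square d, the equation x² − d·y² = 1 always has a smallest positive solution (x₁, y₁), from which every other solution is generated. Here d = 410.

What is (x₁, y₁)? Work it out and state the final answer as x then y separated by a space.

√410 → a₀=20, period (4,40); ℓ=2 even so k=1
i=0: a=20 ⇒ p=20, q=1
i=1: a=4 ⇒ p=81, q=4
→ (81, 4).  Check: 81²=6561, 410·4²=6560, difference 1.

81 4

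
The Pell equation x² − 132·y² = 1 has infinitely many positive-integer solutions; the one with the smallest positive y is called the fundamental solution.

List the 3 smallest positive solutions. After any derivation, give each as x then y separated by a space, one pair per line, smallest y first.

√132 → a₀=11, period (2,22); ℓ=2 even so k=1
step 0: (11, 1)  from 11·(1,0) + (0,1)
step 1: (23, 2)  from 2·(11,1) + (1,0)
(x₁, y₁) = (23, 2);  23² − 132·2² = 1 ✓
(23+2√132)^2 = 1057 + 92√132
(23+2√132)^3 = 48599 + 4230√132

23 2
1057 92
48599 4230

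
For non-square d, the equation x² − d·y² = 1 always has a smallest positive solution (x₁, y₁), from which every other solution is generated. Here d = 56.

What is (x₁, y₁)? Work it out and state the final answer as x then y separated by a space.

√56 = [7; 2,14, …], period ℓ=2 (even) → k=1
i=0: a=7 ⇒ p=7, q=1
i=1: a=2 ⇒ p=15, q=2
fundamental: x₁=15, y₁=2  (since 225 − 56·4 = 1)

15 2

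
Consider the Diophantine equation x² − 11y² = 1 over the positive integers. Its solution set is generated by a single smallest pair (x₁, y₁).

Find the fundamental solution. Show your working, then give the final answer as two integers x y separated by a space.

d=11: √d = [3; 3,6] (ℓ=2, even), read p_1/q_1
k=0  a_k=3  p_k/q_k = 3/1
k=1  a_k=3  p_k/q_k = 10/3
→ (10, 3).  Check: 10²=100, 11·3²=99, difference 1.

10 3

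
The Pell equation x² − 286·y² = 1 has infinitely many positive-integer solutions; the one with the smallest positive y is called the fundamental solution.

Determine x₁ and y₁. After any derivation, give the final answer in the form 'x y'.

d=286: √d = [16; 1,10,3,3,2,3,3,10,1,32] (ℓ=10, even), read p_9/q_9
a_0=16:  p_0=16·1+0=16,  q_0=16·0+1=1
…
a_2=10:  p_2=10·17+16=186,  q_2=10·1+1=11
…
a_4=3:  p_4=3·575+186=1911,  q_4=3·34+11=113
a_5=2:  p_5=2·1911+575=4397,  q_5=2·113+34=260
a_6=3:  p_6=3·4397+1911=15102,  q_6=3·260+113=893
a_7=3:  p_7=3·15102+4397=49703,  q_7=3·893+260=2939
a_8=10:  p_8=10·49703+15102=512132,  q_8=10·2939+893=30283
a_9=1:  p_9=1·512132+49703=561835,  q_9=1·30283+2939=33222
fundamental: x₁=561835, y₁=33222  (since 315658567225 − 286·1103701284 = 1)

561835 33222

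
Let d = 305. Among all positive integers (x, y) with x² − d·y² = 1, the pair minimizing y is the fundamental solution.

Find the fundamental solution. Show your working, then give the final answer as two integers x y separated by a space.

√305 → a₀=17, period (2,6,2,34); ℓ=4 even so k=3
a_0=17:  p_0=17·1+0=17,  q_0=17·0+1=1
a_1=2:  p_1=2·17+1=35,  q_1=2·1+0=2
a_2=6:  p_2=6·35+17=227,  q_2=6·2+1=13
a_3=2:  p_3=2·227+35=489,  q_3=2·13+2=28
(x₁, y₁) = (489, 28);  489² − 305·28² = 1 ✓

489 28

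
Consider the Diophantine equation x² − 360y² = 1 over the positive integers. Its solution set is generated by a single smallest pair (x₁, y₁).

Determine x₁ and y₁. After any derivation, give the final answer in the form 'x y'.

19 1

√360 → a₀=18, period (1,36); ℓ=2 even so k=1
step 0: (18, 1)  from 18·(1,0) + (0,1)
step 1: (19, 1)  from 1·(18,1) + (1,0)
→ (19, 1).  Check: 19²=361, 360·1²=360, difference 1.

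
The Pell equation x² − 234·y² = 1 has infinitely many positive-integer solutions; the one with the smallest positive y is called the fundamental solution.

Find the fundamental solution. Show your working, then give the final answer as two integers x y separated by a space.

5201 340

d=234: √d = [15; 3,2,1,2,1,2,3,30] (ℓ=8, even), read p_7/q_7
k=0  a_k=15  p_k/q_k = 15/1
…
k=2  a_k=2  p_k/q_k = 107/7
k=3  a_k=1  p_k/q_k = 153/10
k=4  a_k=2  p_k/q_k = 413/27
k=5  a_k=1  p_k/q_k = 566/37
k=6  a_k=2  p_k/q_k = 1545/101
k=7  a_k=3  p_k/q_k = 5201/340
(x₁, y₁) = (5201, 340);  5201² − 234·340² = 1 ✓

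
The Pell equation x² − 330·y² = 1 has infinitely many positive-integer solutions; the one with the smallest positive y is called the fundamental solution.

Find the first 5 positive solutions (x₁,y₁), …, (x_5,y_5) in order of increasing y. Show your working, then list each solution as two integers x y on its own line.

√330 = [18; 6,36, …], period ℓ=2 (even) → k=1
k=0  a_k=18  p_k/q_k = 18/1
k=1  a_k=6  p_k/q_k = 109/6
→ (109, 6).  Check: 109²=11881, 330·6²=11880, difference 1.
k=2:  x_2 = 109·109+330·6·6 = 23761,  y_2 = 109·6+6·109 = 1308
k=3:  x_3 = 109·23761+330·6·1308 = 5179789,  y_3 = 109·1308+6·23761 = 285138
k=4:  x_4 = 109·5179789+330·6·285138 = 1129170241,  y_4 = 109·285138+6·5179789 = 62158776
k=5:  x_5 = 109·1129170241+330·6·62158776 = 246153932749,  y_5 = 109·62158776+6·1129170241 = 13550328030

109 6
23761 1308
5179789 285138
1129170241 62158776
246153932749 13550328030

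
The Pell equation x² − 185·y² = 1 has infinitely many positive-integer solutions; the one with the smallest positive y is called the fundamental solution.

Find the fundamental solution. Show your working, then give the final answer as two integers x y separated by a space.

[13; 1,1,1,1,26] for √185; ℓ=5 ⇒ convergent index 9
a_0=13:  p_0=13·1+0=13,  q_0=13·0+1=1
a_1=1:  p_1=1·13+1=14,  q_1=1·1+0=1
a_2=1:  p_2=1·14+13=27,  q_2=1·1+1=2
a_3=1:  p_3=1·27+14=41,  q_3=1·2+1=3
a_4=1:  p_4=1·41+27=68,  q_4=1·3+2=5
a_5=26:  p_5=26·68+41=1809,  q_5=26·5+3=133
a_6=1:  p_6=1·1809+68=1877,  q_6=1·133+5=138
…
a_8=1:  p_8=1·3686+1877=5563,  q_8=1·271+138=409
a_9=1:  p_9=1·5563+3686=9249,  q_9=1·409+271=680
fundamental: x₁=9249, y₁=680  (since 85544001 − 185·462400 = 1)

9249 680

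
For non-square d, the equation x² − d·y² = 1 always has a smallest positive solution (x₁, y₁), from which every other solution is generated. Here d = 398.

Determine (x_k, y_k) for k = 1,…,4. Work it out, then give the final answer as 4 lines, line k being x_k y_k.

√398 = [19; 1,18,1,38, …], period ℓ=4 (even) → k=3
k=0  a_k=19  p_k/q_k = 19/1
…
k=2  a_k=18  p_k/q_k = 379/19
k=3  a_k=1  p_k/q_k = 399/20
fundamental: x₁=399, y₁=20  (since 159201 − 398·400 = 1)
(399+20√398)^2 = 318401 + 15960√398
(399+20√398)^3 = 254083599 + 12736060√398
(399+20√398)^4 = 202758393601 + 10163359920√398

399 20
318401 15960
254083599 12736060
202758393601 10163359920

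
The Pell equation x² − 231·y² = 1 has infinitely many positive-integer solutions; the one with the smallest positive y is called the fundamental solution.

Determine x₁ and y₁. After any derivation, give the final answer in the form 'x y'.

76 5

√231 = [15; 5,30, …], period ℓ=2 (even) → k=1
step 0: (15, 1)  from 15·(1,0) + (0,1)
step 1: (76, 5)  from 5·(15,1) + (1,0)
fundamental: x₁=76, y₁=5  (since 5776 − 231·25 = 1)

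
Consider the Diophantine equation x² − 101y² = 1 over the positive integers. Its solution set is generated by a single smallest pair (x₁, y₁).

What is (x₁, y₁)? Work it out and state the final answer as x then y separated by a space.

d=101: √d = [10; 20] (ℓ=1, odd), read p_1/q_1
i=0: a=10 ⇒ p=10, q=1
i=1: a=20 ⇒ p=201, q=20
fundamental: x₁=201, y₁=20  (since 40401 − 101·400 = 1)

201 20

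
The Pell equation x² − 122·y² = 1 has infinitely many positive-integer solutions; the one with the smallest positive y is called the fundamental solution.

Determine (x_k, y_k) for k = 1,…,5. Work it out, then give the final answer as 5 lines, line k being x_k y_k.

243 22
118097 10692
57394899 5196290
27893802817 2525386248
13556330774163 1227332520238

d=122: √d = [11; 22] (ℓ=1, odd), read p_1/q_1
a_0=11:  p_0=11·1+0=11,  q_0=11·0+1=1
a_1=22:  p_1=22·11+1=243,  q_1=22·1+0=22
→ (243, 22).  Check: 243²=59049, 122·22²=59048, difference 1.
n=2: (243,22)∘(243,22) = (243·243+122·22·22, 243·22+22·243) = (118097,10692)
n=3: (118097,10692)∘(243,22) = (243·118097+122·22·10692, 243·10692+22·118097) = (57394899,5196290)
n=4: (57394899,5196290)∘(243,22) = (243·57394899+122·22·5196290, 243·5196290+22·57394899) = (27893802817,2525386248)
n=5: (27893802817,2525386248)∘(243,22) = (243·27893802817+122·22·2525386248, 243·2525386248+22·27893802817) = (13556330774163,1227332520238)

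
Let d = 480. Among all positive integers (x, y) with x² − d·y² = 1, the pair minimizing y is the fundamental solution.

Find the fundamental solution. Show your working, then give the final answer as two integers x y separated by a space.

241 11

d=480: √d = [21; 1,9,1,42] (ℓ=4, even), read p_3/q_3
a_0=21:  p_0=21·1+0=21,  q_0=21·0+1=1
a_1=1:  p_1=1·21+1=22,  q_1=1·1+0=1
a_2=9:  p_2=9·22+21=219,  q_2=9·1+1=10
a_3=1:  p_3=1·219+22=241,  q_3=1·10+1=11
→ (241, 11).  Check: 241²=58081, 480·11²=58080, difference 1.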